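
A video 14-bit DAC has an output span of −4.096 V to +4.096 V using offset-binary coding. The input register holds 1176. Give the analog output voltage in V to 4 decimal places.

LSB = 8.192 V / 2^14 = 0.500 mV.
V_out = (−4.096) + 1176 × 0.0005 V = -3.508 V.

-3.5080 V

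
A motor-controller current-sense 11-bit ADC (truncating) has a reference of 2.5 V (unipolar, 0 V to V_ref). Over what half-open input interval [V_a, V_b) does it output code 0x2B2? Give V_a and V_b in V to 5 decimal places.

LSB = 2.5/2^11 = 1.221 mV.
Code 0x2B2 = 690 decimal.
V_a = V_low + 690·LSB = 0.842285 V; V_b = V_low + 691·LSB = 0.843506 V.

[0.84229 V, 0.84351 V)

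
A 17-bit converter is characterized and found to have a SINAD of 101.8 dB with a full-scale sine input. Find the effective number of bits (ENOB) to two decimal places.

16.62 bits

ENOB = (SINAD − 1.76) / 6.02 = (101.8 − 1.76)/6.02 = 16.618.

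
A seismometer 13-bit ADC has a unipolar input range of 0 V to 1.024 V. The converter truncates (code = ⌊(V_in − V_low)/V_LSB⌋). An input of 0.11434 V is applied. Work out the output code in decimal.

code 914

Full-scale span = 1.024 V; LSB = 1.024/2^13 = 125.00 µV.
(0.11434 − 0) / 0.000125 = 914.720 LSBs.
Floor → code 914.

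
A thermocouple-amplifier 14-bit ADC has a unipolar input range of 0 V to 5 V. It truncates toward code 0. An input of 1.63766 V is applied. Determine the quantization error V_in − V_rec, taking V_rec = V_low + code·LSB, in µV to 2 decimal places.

Step size: 5 V ÷ 2^14 = 305.18 µV.
(V_in − V_low)/LSB = (1.63766 − 0)/0.000305176 = 5366.2843 → code 5366 (floor).
V_rec = 0 + 5366·0.000305176 = 1.6375732 V.
Error = 1.63766 − 1.6375732 = 8.67578e-05 V = 86.76 µV.

86.76 µV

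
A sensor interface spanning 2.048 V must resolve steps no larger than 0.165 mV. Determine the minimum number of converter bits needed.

14 bits

Number of steps required ≥ 2.048 V / 0.165 mV = 12412.12.
Need 2^N ≥ 12412.12; 2^13 = 8192, 2^14 = 16384.
Minimum N = 14.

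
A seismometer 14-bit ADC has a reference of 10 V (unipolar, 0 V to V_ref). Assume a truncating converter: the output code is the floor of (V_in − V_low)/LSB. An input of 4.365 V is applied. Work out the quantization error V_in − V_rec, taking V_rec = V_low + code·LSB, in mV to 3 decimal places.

Step size: 10 V ÷ 2^14 = 0.610 mV.
(4.365 − 0)/0.000610352 = 7151.6160; ⌊·⌋ gives code 7151.
V_rec = 0 + 7151·0.000610352 = 4.364624 V.
Error = 4.365 − 4.364624 = 0.000375977 V = 0.376 mV.

0.376 mV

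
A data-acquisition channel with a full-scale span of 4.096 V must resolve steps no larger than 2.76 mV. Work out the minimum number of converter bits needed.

Number of steps required ≥ 4.096 V / 2.76 mV = 1484.06.
Need 2^N ≥ 1484.06; 2^10 = 1024, 2^11 = 2048.
Minimum N = 11.

11 bits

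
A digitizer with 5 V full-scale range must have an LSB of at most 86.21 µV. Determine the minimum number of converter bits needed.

Number of steps required ≥ 5 V / 86.21 µV = 57997.91.
Need 2^N ≥ 57997.91; 2^15 = 32768, 2^16 = 65536.
Minimum N = 16.

16 bits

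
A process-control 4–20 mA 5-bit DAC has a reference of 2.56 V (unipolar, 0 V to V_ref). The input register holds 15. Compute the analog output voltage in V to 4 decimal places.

1.2000 V

LSB = 2.56 V / 2^5 = 80.000 mV.
V_out = 0 + 15 × 0.08 V = 1.2 V.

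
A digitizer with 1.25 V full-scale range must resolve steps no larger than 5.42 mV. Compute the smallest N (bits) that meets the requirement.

Number of steps required ≥ 1.25 V / 5.42 mV = 230.63.
Need 2^N ≥ 230.63; 2^7 = 128, 2^8 = 256.
Minimum N = 8.

8 bits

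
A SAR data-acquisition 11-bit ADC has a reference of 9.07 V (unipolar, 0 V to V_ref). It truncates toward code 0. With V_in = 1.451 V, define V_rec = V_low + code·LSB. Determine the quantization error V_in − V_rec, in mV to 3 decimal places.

One LSB is 9.07 V / 2048 = 4.429 mV.
Scaled input = 327.6348 LSBs, so code = 327.
Reconstructed: 1.4481885 V.
Difference: 0.00281152 V → 2.812 mV.

2.812 mV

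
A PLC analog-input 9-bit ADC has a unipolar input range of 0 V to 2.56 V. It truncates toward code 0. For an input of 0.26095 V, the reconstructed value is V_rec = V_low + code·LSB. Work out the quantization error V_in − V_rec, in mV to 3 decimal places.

LSB = 2.56/2^9 = 5.000 mV.
(0.26095 − 0)/0.005 = 52.1900; ⌊·⌋ gives code 52.
V_rec = 0 + 52·0.005 = 0.26 V.
Error = 0.26095 − 0.26 = 0.00095 V = 0.950 mV.

0.950 mV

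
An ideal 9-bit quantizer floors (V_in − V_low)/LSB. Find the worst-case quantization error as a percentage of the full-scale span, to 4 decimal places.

Truncating → worst-case error = 1 LSB = V_FS/2^9, so 100/512 = 0.195312 % of full scale.

0.1953 %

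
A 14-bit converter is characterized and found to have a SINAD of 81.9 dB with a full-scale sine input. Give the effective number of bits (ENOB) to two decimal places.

13.31 bits

ENOB = (SINAD − 1.76) / 6.02 = (81.9 − 1.76)/6.02 = 13.312.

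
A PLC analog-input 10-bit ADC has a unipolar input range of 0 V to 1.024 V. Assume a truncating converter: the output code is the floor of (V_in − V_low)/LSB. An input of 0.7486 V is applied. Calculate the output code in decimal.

Full-scale span = 1.024 V; LSB = 1.024/2^10 = 1.000 mV.
Input sits at 748.600 steps above V_low.
Floor → code 748.

code 748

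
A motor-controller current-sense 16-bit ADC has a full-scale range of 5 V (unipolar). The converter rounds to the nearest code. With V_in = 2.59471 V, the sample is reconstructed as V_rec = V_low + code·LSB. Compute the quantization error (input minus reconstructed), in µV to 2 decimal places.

29.21 µV

One LSB is 5 V / 65536 = 76.29 µV.
(2.59471 − 0)/7.62939e-05 = 34009.3829; round gives code 34009.
Code 34009 maps back to 0 + 34009×7.62939e-05 V = 2.5946808 V.
Difference: 2.92139e-05 V → 29.21 µV.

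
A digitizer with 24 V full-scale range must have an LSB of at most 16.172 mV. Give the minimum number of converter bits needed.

Number of steps required ≥ 24 V / 16.172 mV = 1484.05.
Need 2^N ≥ 1484.05; 2^10 = 1024, 2^11 = 2048.
Minimum N = 11.

11 bits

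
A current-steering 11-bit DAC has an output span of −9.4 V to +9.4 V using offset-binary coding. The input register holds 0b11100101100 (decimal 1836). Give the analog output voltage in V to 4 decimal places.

7.4539 V

LSB = 18.8 V / 2^11 = 9.180 mV.
Code 0b11100101100 = 1836 decimal.
V_out = (−9.4) + 1836 × 0.00917969 V = 7.45391 V.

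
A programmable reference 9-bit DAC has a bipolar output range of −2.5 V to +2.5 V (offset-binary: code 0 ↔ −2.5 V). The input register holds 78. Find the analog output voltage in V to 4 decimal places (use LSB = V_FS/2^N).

LSB = 5 V / 2^9 = 9.766 mV.
V_out = (−2.5) + 78 × 0.00976562 V = -1.73828 V.

-1.7383 V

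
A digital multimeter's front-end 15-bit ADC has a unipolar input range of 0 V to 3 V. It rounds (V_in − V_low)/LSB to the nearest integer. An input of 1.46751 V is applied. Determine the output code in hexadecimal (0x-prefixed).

code 0x3E9D (decimal 16029)

Full-scale span = 3 V; LSB = 3/2^15 = 91.55 µV.
Input sits at 16029.123 steps above V_low.
Round → code 16029.
In hexadecimal (0x-prefixed): 0x3E9D.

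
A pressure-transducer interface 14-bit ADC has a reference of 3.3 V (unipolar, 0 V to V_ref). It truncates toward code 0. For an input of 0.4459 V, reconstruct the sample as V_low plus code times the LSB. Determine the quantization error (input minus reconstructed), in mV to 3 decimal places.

0.166 mV

Step size: 3.3 V ÷ 2^14 = 201.42 µV.
Scaled input = 2213.8259 LSBs, so code = 2213.
V_rec = 0 + 2213·0.000201416 = 0.44573364 V.
V_in − V_rec = 0.000166357 V = 0.166 mV.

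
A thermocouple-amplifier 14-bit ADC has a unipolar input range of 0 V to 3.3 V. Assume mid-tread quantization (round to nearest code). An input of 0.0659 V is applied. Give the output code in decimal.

LSB = 3.3 V / 16384 = 201.42 µV.
(V_in − V_low)/LSB = (0.0659 − 0) / 0.000201416 = 327.184.
Round → code 327.

code 327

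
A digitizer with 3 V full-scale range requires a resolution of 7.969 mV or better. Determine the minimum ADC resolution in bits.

9 bits

Number of steps required ≥ 3 V / 7.969 mV = 376.46.
Need 2^N ≥ 376.46; 2^8 = 256, 2^9 = 512.
Minimum N = 9.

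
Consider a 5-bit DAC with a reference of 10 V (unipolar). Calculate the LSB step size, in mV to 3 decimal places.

Full-scale span = 10 V.
LSB = 10 / 2^5 = 10 / 32 = 0.3125 V = 312.500 mV.

312.500 mV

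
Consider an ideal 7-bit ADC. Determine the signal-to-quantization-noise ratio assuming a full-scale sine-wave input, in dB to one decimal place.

SNR ≈ 6.02·N + 1.76 dB = 6.02·7 + 1.76 = 43.90 dB.

43.9 dB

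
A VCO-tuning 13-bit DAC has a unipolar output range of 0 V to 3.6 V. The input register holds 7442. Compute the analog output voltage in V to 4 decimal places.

LSB = 3.6 V / 2^13 = 439.45 µV.
V_out = 0 + 7442 × 0.000439453 V = 3.27041 V.

3.2704 V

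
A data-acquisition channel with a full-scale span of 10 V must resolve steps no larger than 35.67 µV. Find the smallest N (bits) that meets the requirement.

Number of steps required ≥ 10 V / 35.67 µV = 280347.63.
Need 2^N ≥ 280347.63; 2^18 = 262144, 2^19 = 524288.
Minimum N = 19.

19 bits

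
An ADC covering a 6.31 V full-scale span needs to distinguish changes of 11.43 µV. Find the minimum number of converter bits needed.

20 bits

Number of steps required ≥ 6.31 V / 11.43 µV = 552055.99.
Need 2^N ≥ 552055.99; 2^19 = 524288, 2^20 = 1048576.
Minimum N = 20.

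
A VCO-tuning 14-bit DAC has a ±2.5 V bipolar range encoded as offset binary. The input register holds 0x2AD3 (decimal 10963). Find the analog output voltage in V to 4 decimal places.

LSB = 5 V / 2^14 = 305.18 µV.
Code 0x2AD3 = 10963 decimal.
V_out = (−2.5) + 10963 × 0.000305176 V = 0.845642 V.

0.8456 V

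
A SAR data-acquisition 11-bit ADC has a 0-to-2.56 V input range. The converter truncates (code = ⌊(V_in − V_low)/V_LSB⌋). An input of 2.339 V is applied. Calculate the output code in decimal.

code 1871

With 2048 levels over 2.56 V, one step is 1.250 mV.
(2.339 − 0) / 0.00125 = 1871.200 LSBs.
Floor → code 1871.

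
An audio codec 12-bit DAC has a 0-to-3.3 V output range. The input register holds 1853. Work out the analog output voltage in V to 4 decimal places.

1.4929 V

LSB = 3.3 V / 2^12 = 0.806 mV.
V_out = 0 + 1853 × 0.000805664 V = 1.4929 V.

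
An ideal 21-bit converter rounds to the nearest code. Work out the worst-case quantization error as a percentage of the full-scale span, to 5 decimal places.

Rounding → worst-case error = ½ LSB = V_FS/2^22, so 100/4194304 = 2.38419e-05 % of full scale.

0.00002 %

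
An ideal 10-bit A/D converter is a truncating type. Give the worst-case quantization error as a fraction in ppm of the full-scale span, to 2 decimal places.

976.56 ppm

Truncating → worst-case error = 1 LSB = V_FS/2^10, so 1e+06/1024 = 976.562 ppm of full scale.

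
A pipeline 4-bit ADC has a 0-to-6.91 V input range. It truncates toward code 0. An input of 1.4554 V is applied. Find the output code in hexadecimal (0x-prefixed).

With 16 levels over 6.91 V, one step is 431.875 mV.
Input sits at 3.370 steps above V_low.
⌊·⌋(3.370) = 3.
In hexadecimal (0x-prefixed): 0x3.

code 0x3 (decimal 3)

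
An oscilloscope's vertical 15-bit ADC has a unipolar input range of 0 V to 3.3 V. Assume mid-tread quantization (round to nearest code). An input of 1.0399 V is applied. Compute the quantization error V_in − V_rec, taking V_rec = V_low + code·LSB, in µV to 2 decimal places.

-10.89 µV

LSB = 3.3/2^15 = 100.71 µV.
(1.0399 − 0)/0.000100708 = 10325.8919; round gives code 10326.
Code 10326 maps back to 0 + 10326×0.000100708 V = 1.0399109 V.
Error = 1.0399 − 1.0399109 = -1.08887e-05 V = -10.89 µV.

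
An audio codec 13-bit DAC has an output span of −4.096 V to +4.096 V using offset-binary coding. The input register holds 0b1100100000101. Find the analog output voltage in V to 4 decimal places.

2.3090 V

LSB = 8.192 V / 2^13 = 1.000 mV.
Code 0b1100100000101 = 6405 decimal.
V_out = (−4.096) + 6405 × 0.001 V = 2.309 V.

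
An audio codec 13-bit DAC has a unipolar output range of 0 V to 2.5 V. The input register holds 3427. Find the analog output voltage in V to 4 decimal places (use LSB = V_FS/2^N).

1.0458 V

LSB = 2.5 V / 2^13 = 305.18 µV.
V_out = 0 + 3427 × 0.000305176 V = 1.04584 V.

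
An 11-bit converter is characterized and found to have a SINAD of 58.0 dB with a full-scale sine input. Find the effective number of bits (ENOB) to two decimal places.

ENOB = (SINAD − 1.76) / 6.02 = (58.0 − 1.76)/6.02 = 9.342.

9.34 bits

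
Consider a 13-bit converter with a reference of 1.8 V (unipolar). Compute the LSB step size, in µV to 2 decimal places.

Full-scale span = 1.8 V.
LSB = 1.8 / 2^13 = 1.8 / 8192 = 0.000219727 V = 219.73 µV.

219.73 µV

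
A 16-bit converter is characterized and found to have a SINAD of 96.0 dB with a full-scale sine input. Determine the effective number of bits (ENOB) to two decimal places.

ENOB = (SINAD − 1.76) / 6.02 = (96.0 − 1.76)/6.02 = 15.654.

15.65 bits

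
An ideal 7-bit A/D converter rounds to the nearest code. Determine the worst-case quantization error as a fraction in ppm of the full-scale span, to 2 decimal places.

3906.25 ppm

Rounding → worst-case error = ½ LSB = V_FS/2^8, so 1e+06/256 = 3906.25 ppm of full scale.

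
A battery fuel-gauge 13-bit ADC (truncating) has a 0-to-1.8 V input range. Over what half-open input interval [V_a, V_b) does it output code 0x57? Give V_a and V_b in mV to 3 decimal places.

[19.116 mV, 19.336 mV)

LSB = 1.8/2^13 = 219.73 µV.
Code 0x57 = 87 decimal.
V_a = V_low + 87·LSB = 0.0191162 V; V_b = V_low + 88·LSB = 0.0193359 V.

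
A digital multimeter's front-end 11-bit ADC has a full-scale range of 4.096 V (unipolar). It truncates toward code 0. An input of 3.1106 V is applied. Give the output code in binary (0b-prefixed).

With 2048 levels over 4.096 V, one step is 2.000 mV.
(3.1106 − 0) / 0.002 = 1555.300 LSBs.
⌊·⌋(1555.300) = 1555.
In binary (0b-prefixed): 0b11000010011.

code 0b11000010011 (decimal 1555)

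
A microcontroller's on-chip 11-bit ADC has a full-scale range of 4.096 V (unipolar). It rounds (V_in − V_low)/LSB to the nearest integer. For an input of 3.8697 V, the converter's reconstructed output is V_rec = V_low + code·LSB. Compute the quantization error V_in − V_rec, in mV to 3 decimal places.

-0.300 mV

LSB = 4.096/2^11 = 2.000 mV.
(3.8697 − 0)/0.002 = 1934.8500; round gives code 1935.
V_rec = 0 + 1935·0.002 = 3.87 V.
Difference: -0.0003 V → -0.300 mV.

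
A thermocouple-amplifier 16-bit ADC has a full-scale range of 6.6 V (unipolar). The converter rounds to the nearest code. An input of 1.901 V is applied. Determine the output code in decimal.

code 18876

With 65536 levels over 6.6 V, one step is 100.71 µV.
(1.901 − 0) / 0.000100708 = 18876.354 LSBs.
round(18876.354) = 18876.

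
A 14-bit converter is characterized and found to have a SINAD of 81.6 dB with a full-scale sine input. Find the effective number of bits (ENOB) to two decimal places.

13.26 bits

ENOB = (SINAD − 1.76) / 6.02 = (81.6 − 1.76)/6.02 = 13.262.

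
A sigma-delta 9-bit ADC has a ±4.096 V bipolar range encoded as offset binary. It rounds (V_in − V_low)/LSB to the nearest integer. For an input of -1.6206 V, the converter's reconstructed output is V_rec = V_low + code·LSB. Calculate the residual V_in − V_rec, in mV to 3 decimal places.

LSB = 8.192/2^9 = 16.000 mV.
Scaled input = 154.7125 LSBs, so code = 155.
V_rec = (−4.096) + 155·0.016 = -1.616 V.
Error = -1.6206 − (−1.616) = -0.0046 V = -4.600 mV.

-4.600 mV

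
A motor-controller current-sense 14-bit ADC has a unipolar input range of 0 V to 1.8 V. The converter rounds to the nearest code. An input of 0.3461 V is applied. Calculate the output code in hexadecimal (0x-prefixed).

With 16384 levels over 1.8 V, one step is 109.86 µV.
(V_in − V_low)/LSB = (0.3461 − 0) / 0.000109863 = 3150.279.
So the output code is 3150.
In hexadecimal (0x-prefixed): 0xC4E.

code 0xC4E (decimal 3150)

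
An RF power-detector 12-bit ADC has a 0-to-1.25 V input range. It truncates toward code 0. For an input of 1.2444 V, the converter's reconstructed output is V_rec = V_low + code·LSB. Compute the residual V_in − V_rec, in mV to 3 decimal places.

0.198 mV

One LSB is 1.25 V / 4096 = 305.18 µV.
Scaled input = 4077.6499 LSBs, so code = 4077.
Code 4077 maps back to 0 + 4077×0.000305176 V = 1.2442017 V.
V_in − V_rec = 0.00019834 V = 0.198 mV.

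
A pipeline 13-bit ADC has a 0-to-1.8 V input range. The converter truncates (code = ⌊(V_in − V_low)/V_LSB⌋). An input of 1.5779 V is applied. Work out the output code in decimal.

code 7181

With 8192 levels over 1.8 V, one step is 219.73 µV.
(V_in − V_low)/LSB = (1.5779 − 0) / 0.000219727 = 7181.198.
So the output code is 7181.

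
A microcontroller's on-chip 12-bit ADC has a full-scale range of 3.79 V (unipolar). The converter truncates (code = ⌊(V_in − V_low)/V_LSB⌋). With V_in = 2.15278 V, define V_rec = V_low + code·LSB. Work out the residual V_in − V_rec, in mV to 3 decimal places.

0.549 mV

LSB = 3.79/2^12 = 0.925 mV.
(V_in − V_low)/LSB = (2.15278 − 0)/0.000925293 = 2326.5928 → code 2326 (floor).
Code 2326 maps back to 0 + 2326×0.000925293 V = 2.1522314 V.
Difference: 0.000548555 V → 0.549 mV.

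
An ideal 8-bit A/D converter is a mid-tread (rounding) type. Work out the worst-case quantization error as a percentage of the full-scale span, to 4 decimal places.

Rounding → worst-case error = ½ LSB = V_FS/2^9, so 100/512 = 0.195312 % of full scale.

0.1953 %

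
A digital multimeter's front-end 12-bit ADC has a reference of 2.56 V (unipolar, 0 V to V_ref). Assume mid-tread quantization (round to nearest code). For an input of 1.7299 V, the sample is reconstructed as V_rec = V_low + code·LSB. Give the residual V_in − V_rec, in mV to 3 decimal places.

LSB = 2.56/2^12 = 0.625 mV.
Scaled input = 2767.8400 LSBs, so code = 2768.
Code 2768 maps back to 0 + 2768×0.000625 V = 1.73 V.
Difference: -0.0001 V → -0.100 mV.

-0.100 mV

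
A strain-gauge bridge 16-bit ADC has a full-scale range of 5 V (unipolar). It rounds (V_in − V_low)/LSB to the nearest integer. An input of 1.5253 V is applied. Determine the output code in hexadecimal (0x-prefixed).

code 0x4E18 (decimal 19992)

With 65536 levels over 5 V, one step is 76.29 µV.
Input sits at 19992.412 steps above V_low.
Round → code 19992.
In hexadecimal (0x-prefixed): 0x4E18.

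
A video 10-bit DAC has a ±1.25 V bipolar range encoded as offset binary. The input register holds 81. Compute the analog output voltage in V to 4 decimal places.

LSB = 2.5 V / 2^10 = 2.441 mV.
V_out = (−1.25) + 81 × 0.00244141 V = -1.05225 V.

-1.0522 V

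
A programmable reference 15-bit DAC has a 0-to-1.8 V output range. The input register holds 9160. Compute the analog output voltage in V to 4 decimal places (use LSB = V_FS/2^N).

LSB = 1.8 V / 2^15 = 54.93 µV.
V_out = 0 + 9160 × 5.49316e-05 V = 0.503174 V.

0.5032 V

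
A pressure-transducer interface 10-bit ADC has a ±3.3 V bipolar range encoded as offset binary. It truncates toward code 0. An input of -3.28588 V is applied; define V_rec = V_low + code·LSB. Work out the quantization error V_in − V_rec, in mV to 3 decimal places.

1.229 mV

LSB = 6.6/2^10 = 6.445 mV.
Scaled input = 2.1907 LSBs, so code = 2.
Reconstructed: -3.2871094 V.
Difference: 0.00122937 V → 1.229 mV.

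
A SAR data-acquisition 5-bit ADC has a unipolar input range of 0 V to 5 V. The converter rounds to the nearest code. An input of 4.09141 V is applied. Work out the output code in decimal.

code 26

LSB = 5 V / 32 = 156.250 mV.
Input sits at 26.185 steps above V_low.
round(26.185) = 26.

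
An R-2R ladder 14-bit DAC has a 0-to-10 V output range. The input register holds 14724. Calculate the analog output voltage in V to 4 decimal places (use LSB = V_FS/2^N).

LSB = 10 V / 2^14 = 0.610 mV.
V_out = 0 + 14724 × 0.000610352 V = 8.98682 V.

8.9868 V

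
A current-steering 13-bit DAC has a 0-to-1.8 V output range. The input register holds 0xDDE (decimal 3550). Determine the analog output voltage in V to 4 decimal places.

0.7800 V

LSB = 1.8 V / 2^13 = 219.73 µV.
Code 0xDDE = 3550 decimal.
V_out = 0 + 3550 × 0.000219727 V = 0.780029 V.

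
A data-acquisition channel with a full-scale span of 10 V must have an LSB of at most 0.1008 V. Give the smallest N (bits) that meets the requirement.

Number of steps required ≥ 10 V / 0.1008 V = 99.21.
Need 2^N ≥ 99.21; 2^6 = 64, 2^7 = 128.
Minimum N = 7.

7 bits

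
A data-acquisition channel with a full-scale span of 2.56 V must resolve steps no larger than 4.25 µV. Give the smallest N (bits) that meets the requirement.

Number of steps required ≥ 2.56 V / 4.25 µV = 602352.94.
Need 2^N ≥ 602352.94; 2^19 = 524288, 2^20 = 1048576.
Minimum N = 20.

20 bits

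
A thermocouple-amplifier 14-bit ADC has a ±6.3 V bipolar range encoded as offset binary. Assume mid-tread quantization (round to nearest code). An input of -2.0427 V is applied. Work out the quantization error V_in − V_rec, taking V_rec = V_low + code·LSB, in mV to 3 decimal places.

-0.122 mV

LSB = 12.6/2^14 = 0.769 mV.
(-2.0427 − (−6.3))/0.000769043 = 5535.8415; round gives code 5536.
V_rec = (−6.3) + 5536·0.000769043 = -2.0425781 V.
Error = -2.0427 − (−2.0425781) = -0.000121875 V = -0.122 mV.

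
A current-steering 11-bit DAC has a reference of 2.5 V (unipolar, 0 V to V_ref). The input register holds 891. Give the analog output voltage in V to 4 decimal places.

LSB = 2.5 V / 2^11 = 1.221 mV.
V_out = 0 + 891 × 0.0012207 V = 1.08765 V.

1.0876 V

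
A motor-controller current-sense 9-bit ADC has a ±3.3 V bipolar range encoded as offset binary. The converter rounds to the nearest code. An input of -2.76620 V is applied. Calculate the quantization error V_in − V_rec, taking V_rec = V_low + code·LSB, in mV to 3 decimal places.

LSB = 6.6/2^9 = 12.891 mV.
(-2.76620 − (−3.3))/0.0128906 = 41.4099; round gives code 41.
Code 41 maps back to (−3.3) + 41×0.0128906 V = -2.7714844 V.
Difference: 0.00528438 V → 5.284 mV.

5.284 mV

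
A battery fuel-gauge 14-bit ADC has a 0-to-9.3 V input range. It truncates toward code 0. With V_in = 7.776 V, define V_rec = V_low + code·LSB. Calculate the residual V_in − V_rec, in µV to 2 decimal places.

78.37 µV

Step size: 9.3 V ÷ 2^14 = 0.568 mV.
(7.776 − 0)/0.000567627 = 13699.1381; ⌊·⌋ gives code 13699.
Code 13699 maps back to 0 + 13699×0.000567627 V = 7.7759216 V.
Error = 7.776 − 7.7759216 = 7.83691e-05 V = 78.37 µV.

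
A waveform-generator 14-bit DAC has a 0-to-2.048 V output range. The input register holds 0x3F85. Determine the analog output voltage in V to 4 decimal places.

2.0326 V

LSB = 2.048 V / 2^14 = 125.00 µV.
Code 0x3F85 = 16261 decimal.
V_out = 0 + 16261 × 0.000125 V = 2.03262 V.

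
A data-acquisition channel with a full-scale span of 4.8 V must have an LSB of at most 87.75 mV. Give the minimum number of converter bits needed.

6 bits

Number of steps required ≥ 4.8 V / 87.75 mV = 54.70.
Need 2^N ≥ 54.70; 2^5 = 32, 2^6 = 64.
Minimum N = 6.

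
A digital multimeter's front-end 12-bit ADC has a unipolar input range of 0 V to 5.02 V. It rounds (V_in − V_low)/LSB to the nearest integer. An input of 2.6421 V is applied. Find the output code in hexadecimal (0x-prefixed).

code 0x86C (decimal 2156)

LSB = 5.02 V / 4096 = 1.226 mV.
Input sits at 2155.785 steps above V_low.
round(2155.785) = 2156.
In hexadecimal (0x-prefixed): 0x86C.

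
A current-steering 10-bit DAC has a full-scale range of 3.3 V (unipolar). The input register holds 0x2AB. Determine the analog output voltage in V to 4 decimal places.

2.2011 V

LSB = 3.3 V / 2^10 = 3.223 mV.
Code 0x2AB = 683 decimal.
V_out = 0 + 683 × 0.00322266 V = 2.20107 V.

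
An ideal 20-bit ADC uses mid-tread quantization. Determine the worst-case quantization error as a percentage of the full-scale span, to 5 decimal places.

Rounding → worst-case error = ½ LSB = V_FS/2^21, so 100/2097152 = 4.76837e-05 % of full scale.

0.00005 %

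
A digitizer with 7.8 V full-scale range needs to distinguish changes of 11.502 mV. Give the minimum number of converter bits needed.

10 bits

Number of steps required ≥ 7.8 V / 11.502 mV = 678.14.
Need 2^N ≥ 678.14; 2^9 = 512, 2^10 = 1024.
Minimum N = 10.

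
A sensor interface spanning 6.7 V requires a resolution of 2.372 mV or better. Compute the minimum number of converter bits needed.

12 bits

Number of steps required ≥ 6.7 V / 2.372 mV = 2824.62.
Need 2^N ≥ 2824.62; 2^11 = 2048, 2^12 = 4096.
Minimum N = 12.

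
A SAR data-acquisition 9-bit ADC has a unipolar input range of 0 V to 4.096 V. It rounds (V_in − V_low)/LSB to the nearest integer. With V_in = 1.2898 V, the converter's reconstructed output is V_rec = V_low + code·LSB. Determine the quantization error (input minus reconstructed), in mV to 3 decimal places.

Step size: 4.096 V ÷ 2^9 = 8.000 mV.
(V_in − V_low)/LSB = (1.2898 − 0)/0.008 = 161.2250 → code 161 (round).
Code 161 maps back to 0 + 161×0.008 V = 1.288 V.
Error = 1.2898 − 1.288 = 0.0018 V = 1.800 mV.

1.800 mV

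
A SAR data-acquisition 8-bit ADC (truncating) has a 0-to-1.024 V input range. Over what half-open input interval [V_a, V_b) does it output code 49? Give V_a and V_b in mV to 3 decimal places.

LSB = 1.024/2^8 = 4.000 mV.
V_a = V_low + 49·LSB = 0.196 V; V_b = V_low + 50·LSB = 0.2 V.

[196.000 mV, 200.000 mV)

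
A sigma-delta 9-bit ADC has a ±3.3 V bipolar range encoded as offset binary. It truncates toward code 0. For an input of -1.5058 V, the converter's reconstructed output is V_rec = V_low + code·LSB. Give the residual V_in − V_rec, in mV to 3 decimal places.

LSB = 6.6/2^9 = 12.891 mV.
Scaled input = 139.1864 LSBs, so code = 139.
V_rec = (−3.3) + 139·0.0128906 = -1.5082031 V.
V_in − V_rec = 0.00240312 V = 2.403 mV.

2.403 mV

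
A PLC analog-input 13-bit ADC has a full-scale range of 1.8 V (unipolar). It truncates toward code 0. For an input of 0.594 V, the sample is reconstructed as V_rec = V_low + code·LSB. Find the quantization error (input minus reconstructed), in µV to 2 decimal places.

One LSB is 1.8 V / 8192 = 219.73 µV.
(V_in − V_low)/LSB = (0.594 − 0)/0.000219727 = 2703.3600 → code 2703 (floor).
Reconstructed: 0.5939209 V.
Error = 0.594 − 0.5939209 = 7.91016e-05 V = 79.10 µV.

79.10 µV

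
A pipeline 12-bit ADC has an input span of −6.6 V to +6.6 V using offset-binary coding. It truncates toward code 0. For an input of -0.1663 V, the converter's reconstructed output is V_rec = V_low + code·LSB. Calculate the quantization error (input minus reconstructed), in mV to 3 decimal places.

One LSB is 13.2 V / 4096 = 3.223 mV.
(-0.1663 − (−6.6))/0.00322266 = 1996.3966; ⌊·⌋ gives code 1996.
Reconstructed: -0.16757812 V.
Difference: 0.00127812 V → 1.278 mV.

1.278 mV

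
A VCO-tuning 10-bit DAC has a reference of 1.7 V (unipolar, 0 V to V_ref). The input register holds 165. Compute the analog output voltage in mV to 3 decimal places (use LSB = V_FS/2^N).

273.926 mV

LSB = 1.7 V / 2^10 = 1.660 mV.
V_out = 0 + 165 × 0.00166016 V = 0.273926 V.
= 273.926 mV.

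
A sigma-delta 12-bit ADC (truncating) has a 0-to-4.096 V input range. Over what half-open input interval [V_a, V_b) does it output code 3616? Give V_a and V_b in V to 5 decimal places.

LSB = 4.096/2^12 = 1.000 mV.
V_a = V_low + 3616·LSB = 3.616 V; V_b = V_low + 3617·LSB = 3.617 V.

[3.61600 V, 3.61700 V)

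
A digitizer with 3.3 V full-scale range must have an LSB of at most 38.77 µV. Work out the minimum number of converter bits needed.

Number of steps required ≥ 3.3 V / 38.77 µV = 85117.36.
Need 2^N ≥ 85117.36; 2^16 = 65536, 2^17 = 131072.
Minimum N = 17.

17 bits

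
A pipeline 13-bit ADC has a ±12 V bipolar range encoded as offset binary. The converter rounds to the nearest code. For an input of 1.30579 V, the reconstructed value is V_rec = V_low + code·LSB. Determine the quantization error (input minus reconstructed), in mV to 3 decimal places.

-0.851 mV

LSB = 24/2^13 = 2.930 mV.
(V_in − V_low)/LSB = (1.30579 − (−12))/0.00292969 = 4541.7097 → code 4542 (round).
Code 4542 maps back to (−12) + 4542×0.00292969 V = 1.3066406 V.
Error = 1.30579 − 1.3066406 = -0.000850625 V = -0.851 mV.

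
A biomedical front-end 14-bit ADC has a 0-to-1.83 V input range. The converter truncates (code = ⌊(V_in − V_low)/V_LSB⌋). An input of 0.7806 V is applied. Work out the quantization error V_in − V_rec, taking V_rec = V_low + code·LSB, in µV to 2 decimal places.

79.98 µV

Step size: 1.83 V ÷ 2^14 = 111.69 µV.
Scaled input = 6988.7161 LSBs, so code = 6988.
Code 6988 maps back to 0 + 6988×0.000111694 V = 0.78052002 V.
V_in − V_rec = 7.99805e-05 V = 79.98 µV.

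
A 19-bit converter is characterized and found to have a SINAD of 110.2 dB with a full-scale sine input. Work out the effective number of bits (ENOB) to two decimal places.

ENOB = (SINAD − 1.76) / 6.02 = (110.2 − 1.76)/6.02 = 18.013.

18.01 bits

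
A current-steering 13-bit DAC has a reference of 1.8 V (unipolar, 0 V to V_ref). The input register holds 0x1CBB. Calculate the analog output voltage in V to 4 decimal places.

1.6161 V

LSB = 1.8 V / 2^13 = 219.73 µV.
Code 0x1CBB = 7355 decimal.
V_out = 0 + 7355 × 0.000219727 V = 1.61609 V.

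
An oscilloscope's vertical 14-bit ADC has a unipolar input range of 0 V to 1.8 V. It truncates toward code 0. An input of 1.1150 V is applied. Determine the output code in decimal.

code 10148

Full-scale span = 1.8 V; LSB = 1.8/2^14 = 109.86 µV.
(V_in − V_low)/LSB = (1.1150 − 0) / 0.000109863 = 10148.978.
⌊·⌋(10148.978) = 10148.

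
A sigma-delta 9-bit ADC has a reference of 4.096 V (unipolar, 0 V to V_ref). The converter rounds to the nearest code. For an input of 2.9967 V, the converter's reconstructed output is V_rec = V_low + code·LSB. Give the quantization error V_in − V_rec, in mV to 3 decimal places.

-3.300 mV

One LSB is 4.096 V / 512 = 8.000 mV.
(2.9967 − 0)/0.008 = 374.5875; round gives code 375.
V_rec = 0 + 375·0.008 = 3 V.
Error = 2.9967 − 3 = -0.0033 V = -3.300 mV.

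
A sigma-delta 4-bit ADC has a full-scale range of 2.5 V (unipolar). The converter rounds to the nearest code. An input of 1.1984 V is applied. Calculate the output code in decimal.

LSB = 2.5 V / 16 = 156.250 mV.
(V_in − V_low)/LSB = (1.1984 − 0) / 0.15625 = 7.670.
Round → code 8.

code 8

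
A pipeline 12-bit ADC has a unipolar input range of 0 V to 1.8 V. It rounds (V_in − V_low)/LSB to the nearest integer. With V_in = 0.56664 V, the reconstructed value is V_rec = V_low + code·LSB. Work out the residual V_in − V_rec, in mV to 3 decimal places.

0.185 mV

Step size: 1.8 V ÷ 2^12 = 439.45 µV.
Scaled input = 1289.4208 LSBs, so code = 1289.
V_rec = 0 + 1289·0.000439453 = 0.56645508 V.
Error = 0.56664 − 0.56645508 = 0.000184922 V = 0.185 mV.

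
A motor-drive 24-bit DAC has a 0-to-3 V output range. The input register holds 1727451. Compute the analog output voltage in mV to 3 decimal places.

LSB = 3 V / 2^24 = 0.18 µV.
V_out = 0 + 1727451 × 1.78814e-07 V = 0.308892 V.
= 308.892 mV.

308.892 mV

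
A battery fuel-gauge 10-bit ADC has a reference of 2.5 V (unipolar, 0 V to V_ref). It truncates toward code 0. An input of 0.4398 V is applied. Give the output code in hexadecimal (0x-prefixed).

code 0xB4 (decimal 180)

With 1024 levels over 2.5 V, one step is 2.441 mV.
(0.4398 − 0) / 0.00244141 = 180.142 LSBs.
Floor → code 180.
In hexadecimal (0x-prefixed): 0xB4.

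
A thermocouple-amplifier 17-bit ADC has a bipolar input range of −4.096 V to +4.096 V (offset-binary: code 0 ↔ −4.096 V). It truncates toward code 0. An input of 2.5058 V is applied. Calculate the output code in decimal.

code 105628

With 131072 levels over 8.192 V, one step is 62.50 µV.
(V_in − V_low)/LSB = (2.5058 − (−4.096)) / 6.25e-05 = 105628.800.
So the output code is 105628.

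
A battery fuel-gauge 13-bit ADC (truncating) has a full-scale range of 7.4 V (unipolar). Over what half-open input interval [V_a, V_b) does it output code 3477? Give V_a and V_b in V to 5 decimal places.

LSB = 7.4/2^13 = 0.903 mV.
V_a = V_low + 3477·LSB = 3.14084 V; V_b = V_low + 3478·LSB = 3.14175 V.

[3.14084 V, 3.14175 V)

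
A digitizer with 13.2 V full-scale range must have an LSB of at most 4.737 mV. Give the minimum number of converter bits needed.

12 bits

Number of steps required ≥ 13.2 V / 4.737 mV = 2786.57.
Need 2^N ≥ 2786.57; 2^11 = 2048, 2^12 = 4096.
Minimum N = 12.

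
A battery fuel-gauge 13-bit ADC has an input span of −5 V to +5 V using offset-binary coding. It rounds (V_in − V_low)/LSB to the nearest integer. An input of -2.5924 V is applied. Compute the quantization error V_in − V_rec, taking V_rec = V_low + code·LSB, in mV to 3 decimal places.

0.373 mV

Step size: 10 V ÷ 2^13 = 1.221 mV.
Scaled input = 1972.3059 LSBs, so code = 1972.
Code 1972 maps back to (−5) + 1972×0.0012207 V = -2.5927734 V.
V_in − V_rec = 0.000373438 V = 0.373 mV.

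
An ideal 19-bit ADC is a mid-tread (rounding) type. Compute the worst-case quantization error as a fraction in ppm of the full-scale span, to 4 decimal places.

0.9537 ppm

Rounding → worst-case error = ½ LSB = V_FS/2^20, so 1e+06/1048576 = 0.953674 ppm of full scale.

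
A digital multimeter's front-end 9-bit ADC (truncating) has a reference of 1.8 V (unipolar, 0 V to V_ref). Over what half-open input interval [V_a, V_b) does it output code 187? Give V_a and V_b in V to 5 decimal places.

LSB = 1.8/2^9 = 3.516 mV.
V_a = V_low + 187·LSB = 0.657422 V; V_b = V_low + 188·LSB = 0.660937 V.

[0.65742 V, 0.66094 V)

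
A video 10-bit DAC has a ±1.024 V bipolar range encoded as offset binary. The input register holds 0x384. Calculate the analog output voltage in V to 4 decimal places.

LSB = 2.048 V / 2^10 = 2.000 mV.
Code 0x384 = 900 decimal.
V_out = (−1.024) + 900 × 0.002 V = 0.776 V.

0.7760 V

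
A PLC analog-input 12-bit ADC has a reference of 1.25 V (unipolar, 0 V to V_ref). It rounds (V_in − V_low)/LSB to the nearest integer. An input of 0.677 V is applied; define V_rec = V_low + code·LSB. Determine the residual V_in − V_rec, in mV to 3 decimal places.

0.120 mV

Step size: 1.25 V ÷ 2^12 = 305.18 µV.
(0.677 − 0)/0.000305176 = 2218.3936; round gives code 2218.
Code 2218 maps back to 0 + 2218×0.000305176 V = 0.67687988 V.
V_in − V_rec = 0.000120117 V = 0.120 mV.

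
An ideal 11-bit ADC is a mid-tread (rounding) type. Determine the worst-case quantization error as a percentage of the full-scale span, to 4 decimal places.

Rounding → worst-case error = ½ LSB = V_FS/2^12, so 100/4096 = 0.0244141 % of full scale.

0.0244 %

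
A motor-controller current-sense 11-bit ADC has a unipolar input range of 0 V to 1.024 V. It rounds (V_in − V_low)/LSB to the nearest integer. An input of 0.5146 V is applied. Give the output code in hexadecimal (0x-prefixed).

LSB = 1.024 V / 2048 = 0.500 mV.
(0.5146 − 0) / 0.0005 = 1029.200 LSBs.
So the output code is 1029.
In hexadecimal (0x-prefixed): 0x405.

code 0x405 (decimal 1029)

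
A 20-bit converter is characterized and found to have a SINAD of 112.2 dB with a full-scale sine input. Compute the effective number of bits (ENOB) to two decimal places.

18.35 bits

ENOB = (SINAD − 1.76) / 6.02 = (112.2 − 1.76)/6.02 = 18.346.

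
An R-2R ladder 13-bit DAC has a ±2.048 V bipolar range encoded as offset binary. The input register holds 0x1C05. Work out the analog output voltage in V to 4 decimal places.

LSB = 4.096 V / 2^13 = 0.500 mV.
Code 0x1C05 = 7173 decimal.
V_out = (−2.048) + 7173 × 0.0005 V = 1.5385 V.

1.5385 V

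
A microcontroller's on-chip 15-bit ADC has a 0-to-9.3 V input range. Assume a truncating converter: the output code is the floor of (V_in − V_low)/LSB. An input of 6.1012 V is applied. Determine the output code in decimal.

Full-scale span = 9.3 V; LSB = 9.3/2^15 = 283.81 µV.
(6.1012 − 0) / 0.000283813 = 21497.217 LSBs.
⌊·⌋(21497.217) = 21497.

code 21497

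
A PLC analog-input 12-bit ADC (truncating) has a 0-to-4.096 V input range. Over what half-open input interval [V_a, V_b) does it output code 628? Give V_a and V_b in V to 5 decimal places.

LSB = 4.096/2^12 = 1.000 mV.
V_a = V_low + 628·LSB = 0.628 V; V_b = V_low + 629·LSB = 0.629 V.

[0.62800 V, 0.62900 V)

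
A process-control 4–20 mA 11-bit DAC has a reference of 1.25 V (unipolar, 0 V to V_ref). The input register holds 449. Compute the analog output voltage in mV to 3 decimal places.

274.048 mV

LSB = 1.25 V / 2^11 = 0.610 mV.
V_out = 0 + 449 × 0.000610352 V = 0.274048 V.
= 274.048 mV.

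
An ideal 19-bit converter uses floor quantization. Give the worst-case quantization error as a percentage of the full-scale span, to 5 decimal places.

Truncating → worst-case error = 1 LSB = V_FS/2^19, so 100/524288 = 0.000190735 % of full scale.

0.00019 %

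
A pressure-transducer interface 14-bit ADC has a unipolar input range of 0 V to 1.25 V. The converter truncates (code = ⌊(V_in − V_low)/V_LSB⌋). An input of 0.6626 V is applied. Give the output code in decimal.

code 8684

LSB = 1.25 V / 16384 = 76.29 µV.
Input sits at 8684.831 steps above V_low.
⌊·⌋(8684.831) = 8684.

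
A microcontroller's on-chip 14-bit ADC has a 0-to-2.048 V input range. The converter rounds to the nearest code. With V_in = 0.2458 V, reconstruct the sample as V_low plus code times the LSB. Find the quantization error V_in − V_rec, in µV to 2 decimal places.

50.00 µV

LSB = 2.048/2^14 = 125.00 µV.
(0.2458 − 0)/0.000125 = 1966.4000; round gives code 1966.
Reconstructed: 0.24575 V.
Error = 0.2458 − 0.24575 = 5e-05 V = 50.00 µV.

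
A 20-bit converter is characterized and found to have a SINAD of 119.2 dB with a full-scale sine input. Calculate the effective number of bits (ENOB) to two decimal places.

ENOB = (SINAD − 1.76) / 6.02 = (119.2 − 1.76)/6.02 = 19.508.

19.51 bits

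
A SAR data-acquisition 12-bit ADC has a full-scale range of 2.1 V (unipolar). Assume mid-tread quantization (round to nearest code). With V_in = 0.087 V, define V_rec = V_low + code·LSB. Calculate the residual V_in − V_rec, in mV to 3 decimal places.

-0.158 mV

One LSB is 2.1 V / 4096 = 0.513 mV.
Scaled input = 169.6914 LSBs, so code = 170.
V_rec = 0 + 170·0.000512695 = 0.087158203 V.
Error = 0.087 − 0.087158203 = -0.000158203 V = -0.158 mV.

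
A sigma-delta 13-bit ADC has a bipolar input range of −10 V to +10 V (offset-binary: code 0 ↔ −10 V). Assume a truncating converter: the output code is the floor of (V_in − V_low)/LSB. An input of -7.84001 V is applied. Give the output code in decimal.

LSB = 20 V / 8192 = 2.441 mV.
Input sits at 884.732 steps above V_low.
So the output code is 884.

code 884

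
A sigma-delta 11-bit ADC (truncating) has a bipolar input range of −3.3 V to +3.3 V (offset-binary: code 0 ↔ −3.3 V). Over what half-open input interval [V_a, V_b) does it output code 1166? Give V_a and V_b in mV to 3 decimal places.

LSB = 6.6/2^11 = 3.223 mV.
V_a = V_low + 1166·LSB = 0.457617 V; V_b = V_low + 1167·LSB = 0.46084 V.

[457.617 mV, 460.840 mV)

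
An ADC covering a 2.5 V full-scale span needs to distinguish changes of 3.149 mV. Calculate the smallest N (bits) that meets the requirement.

10 bits

Number of steps required ≥ 2.5 V / 3.149 mV = 793.90.
Need 2^N ≥ 793.90; 2^9 = 512, 2^10 = 1024.
Minimum N = 10.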